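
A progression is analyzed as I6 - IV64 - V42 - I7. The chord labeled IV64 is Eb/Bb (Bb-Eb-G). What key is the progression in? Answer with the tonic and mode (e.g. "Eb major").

Bb major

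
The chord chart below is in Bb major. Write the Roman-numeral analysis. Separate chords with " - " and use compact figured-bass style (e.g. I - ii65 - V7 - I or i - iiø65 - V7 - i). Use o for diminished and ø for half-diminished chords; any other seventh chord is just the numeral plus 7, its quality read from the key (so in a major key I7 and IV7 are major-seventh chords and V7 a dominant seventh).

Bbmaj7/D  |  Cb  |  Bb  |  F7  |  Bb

Bbmaj7/D: root Bb is the tonic; major seventh chord there is I65.
Cb: major triad on Cb — chromatic; Cb is the lowered second degree, so this is the Neapolitan chord, bII.
Bb: root Bb is the tonic; major triad there is I.
F7 has root F, degree 5 in Bb major, so V7.
Bb: major triad on Bb = scale degree 1 → I.

I65 - bII - I - V7 - I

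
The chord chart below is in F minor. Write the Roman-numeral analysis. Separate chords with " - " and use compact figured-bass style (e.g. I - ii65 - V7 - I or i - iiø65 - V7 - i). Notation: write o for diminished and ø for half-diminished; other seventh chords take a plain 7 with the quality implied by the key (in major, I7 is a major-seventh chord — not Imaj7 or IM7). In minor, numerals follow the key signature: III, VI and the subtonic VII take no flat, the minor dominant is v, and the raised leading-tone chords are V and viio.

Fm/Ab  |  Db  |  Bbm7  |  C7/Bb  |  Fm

i6 - VI - iv7 - V42 - i

Fm/Ab: minor triad on F = scale degree 1 → i6.
Db: major triad on Db = scale degree 6 → VI.
Bbm7: minor seventh chord on Bb = scale degree 4 → iv7.
C7/Bb: dominant seventh chord on C = scale degree 5 → V42.
Fm: root F is the tonic; minor triad there is i.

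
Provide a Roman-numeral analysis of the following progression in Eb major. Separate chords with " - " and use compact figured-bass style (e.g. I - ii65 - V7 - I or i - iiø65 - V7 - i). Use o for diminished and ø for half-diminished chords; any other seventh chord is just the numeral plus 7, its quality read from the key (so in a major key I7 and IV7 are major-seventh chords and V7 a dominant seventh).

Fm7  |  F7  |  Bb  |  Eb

ii7 - V7/V - V - I

Fm7: minor seventh chord on F = scale degree 2 → ii7.
F7: a dominant seventh chord on F, the applied dominant of V → V7/V.
Bb has root Bb, degree 5 in Eb major, so V.
Eb: major triad on Eb = scale degree 1 → I.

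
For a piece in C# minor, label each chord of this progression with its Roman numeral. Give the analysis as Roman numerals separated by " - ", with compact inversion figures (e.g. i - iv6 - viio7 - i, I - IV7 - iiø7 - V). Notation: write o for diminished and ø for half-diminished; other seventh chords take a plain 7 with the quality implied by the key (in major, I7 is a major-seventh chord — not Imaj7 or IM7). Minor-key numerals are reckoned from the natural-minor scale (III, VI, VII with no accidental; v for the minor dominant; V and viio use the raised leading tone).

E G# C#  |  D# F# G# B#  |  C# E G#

E-G#-C#: minor triad on C# = scale degree 1 → i6.
D#-F#-G#-B# has root G#, degree 5 in C# minor, so V43.
C#-E-G#: minor triad on C# = scale degree 1 → i.

i6 - V43 - i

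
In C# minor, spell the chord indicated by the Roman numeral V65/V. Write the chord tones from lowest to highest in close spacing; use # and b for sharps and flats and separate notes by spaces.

The slash means an applied dominant: we want the dominant of V. In C# minor, V is G# major, and its dominant is built on D#.
Building a dominant seventh chord on D# gives D#-F##-A#-C#.
The figured bass 65 indicates first inversion, placing the third (F##) in the bass: F##-A#-C#-D#.

F## A# C# D#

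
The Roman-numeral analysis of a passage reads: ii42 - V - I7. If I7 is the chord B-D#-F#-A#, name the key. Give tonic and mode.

B major

The anchor chord is a major seventh chord on B, labeled I7.
If B is scale degree 1 and the mode makes that degree carry a major seventh chord, the tonic is B and the mode is major.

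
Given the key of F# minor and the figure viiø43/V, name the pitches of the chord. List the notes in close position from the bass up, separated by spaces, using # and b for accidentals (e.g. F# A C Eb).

F# A# B# D#

The slash marks an applied leading-tone chord: viio of V. In F# minor, V is C#, so the leading tone to it is B#, a half step below.
Building a half-diminished seventh chord on B# gives B#-D#-F#-A#.
With the 43 figure the chord is in second inversion; from the bass F# upward in close position it reads F#-A#-B#-D#.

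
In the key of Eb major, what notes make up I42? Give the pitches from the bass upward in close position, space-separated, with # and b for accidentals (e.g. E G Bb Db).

In Eb major, scale degree 1 is Eb, and the diatonic chord built there is a major seventh chord.
Stacking thirds from Eb gives Eb-G-Bb-D.
The figured bass 42 indicates third inversion, placing the seventh (D) in the bass: D-Eb-G-Bb.

D Eb G Bb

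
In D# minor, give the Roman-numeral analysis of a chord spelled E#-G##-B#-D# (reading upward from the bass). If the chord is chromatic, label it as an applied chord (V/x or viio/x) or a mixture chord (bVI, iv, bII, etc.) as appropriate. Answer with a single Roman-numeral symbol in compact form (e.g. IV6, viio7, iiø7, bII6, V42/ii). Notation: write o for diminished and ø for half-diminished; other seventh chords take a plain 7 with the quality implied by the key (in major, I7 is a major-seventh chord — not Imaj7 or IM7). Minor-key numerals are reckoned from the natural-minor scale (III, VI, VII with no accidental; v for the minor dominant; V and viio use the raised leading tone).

V7/V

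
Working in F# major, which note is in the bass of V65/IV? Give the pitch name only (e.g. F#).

A#

The applied chord V65/IV is rooted on F#: F#-A#-C#-E.
The figure 65 means first inversion — the third is in the bass.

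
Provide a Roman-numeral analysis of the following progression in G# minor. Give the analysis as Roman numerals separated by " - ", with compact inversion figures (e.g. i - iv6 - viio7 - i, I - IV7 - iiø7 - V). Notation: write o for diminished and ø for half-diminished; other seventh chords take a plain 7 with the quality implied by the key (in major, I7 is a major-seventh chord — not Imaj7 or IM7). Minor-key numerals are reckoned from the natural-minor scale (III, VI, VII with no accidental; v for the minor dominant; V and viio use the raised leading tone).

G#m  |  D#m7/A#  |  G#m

i - v43 - i

G#m has root G#, degree 1 in G# minor, so i.
D#m7/A# has root D#, degree 5 in G# minor, so v43.
G#m has root G#, degree 1 in G# minor, so i.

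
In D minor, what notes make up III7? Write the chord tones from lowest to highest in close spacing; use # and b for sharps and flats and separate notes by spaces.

F A C E

The numeral's case and figure indicate a major seventh chord. In D minor its root, the third degree, is F.
Stacking thirds from F gives F-A-C-E.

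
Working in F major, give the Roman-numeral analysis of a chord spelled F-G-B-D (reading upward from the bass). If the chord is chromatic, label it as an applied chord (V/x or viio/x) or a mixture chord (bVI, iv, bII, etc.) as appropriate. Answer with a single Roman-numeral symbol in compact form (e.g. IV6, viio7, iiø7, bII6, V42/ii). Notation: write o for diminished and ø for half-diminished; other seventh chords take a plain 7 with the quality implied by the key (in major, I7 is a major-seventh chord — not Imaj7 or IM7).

The pitches G-B-D-F form a dominant seventh chord rooted on G.
G is not a diatonic chord root with this quality in F major, but it lies a perfect fifth above C (V), so the chord functions as an applied dominant of V.
With F in the bass the chord is in third inversion, so the figured bass is 42.

V42/V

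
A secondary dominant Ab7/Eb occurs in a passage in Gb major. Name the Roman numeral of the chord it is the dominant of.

The chord is a dominant seventh chord on Ab.
A dominant resolves down a perfect fifth: Ab → Db. In Gb major, Db is scale degree 5, i.e. V.

V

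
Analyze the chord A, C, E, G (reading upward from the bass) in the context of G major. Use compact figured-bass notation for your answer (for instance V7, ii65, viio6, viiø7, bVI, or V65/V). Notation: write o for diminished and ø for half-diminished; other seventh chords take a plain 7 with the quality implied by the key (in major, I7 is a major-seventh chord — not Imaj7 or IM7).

ii7

The pitches A-C-E-G form a minor seventh chord rooted on A.
A is scale degree 2 in G major, and a minor seventh chord on that degree is written ii7.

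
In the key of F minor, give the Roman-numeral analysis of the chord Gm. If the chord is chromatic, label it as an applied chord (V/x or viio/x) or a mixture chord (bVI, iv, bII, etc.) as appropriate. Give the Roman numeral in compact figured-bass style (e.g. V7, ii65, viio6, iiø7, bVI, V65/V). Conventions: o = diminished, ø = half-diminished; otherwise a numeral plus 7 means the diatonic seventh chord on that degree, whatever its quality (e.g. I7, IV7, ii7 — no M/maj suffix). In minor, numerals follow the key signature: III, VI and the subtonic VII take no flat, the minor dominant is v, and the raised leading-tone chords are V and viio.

The pitches G-Bb-D form a minor triad rooted on G.
G is the second degree of F minor. This is the minor supertonic, borrowed from the parallel major (the Dorian ii).

ii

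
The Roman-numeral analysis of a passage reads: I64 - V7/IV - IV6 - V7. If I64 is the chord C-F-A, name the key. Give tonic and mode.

F major

I64 is given as C-F-A — a major triad with root F.
If F is scale degree 1 and the mode makes that degree carry a major triad, the tonic is F and the mode is major.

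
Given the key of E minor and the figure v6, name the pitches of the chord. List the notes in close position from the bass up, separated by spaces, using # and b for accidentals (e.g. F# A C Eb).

D F# B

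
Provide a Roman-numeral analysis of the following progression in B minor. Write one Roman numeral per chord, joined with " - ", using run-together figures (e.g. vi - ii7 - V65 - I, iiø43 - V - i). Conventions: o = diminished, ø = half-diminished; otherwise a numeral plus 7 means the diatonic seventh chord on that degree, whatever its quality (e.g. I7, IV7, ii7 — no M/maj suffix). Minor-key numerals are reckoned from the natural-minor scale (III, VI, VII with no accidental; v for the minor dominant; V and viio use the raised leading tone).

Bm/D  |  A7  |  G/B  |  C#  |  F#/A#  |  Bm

i6 - VII7 - VI6 - V/V - V6 - i

Bm/D has root B, degree 1 in B minor, so i6.
A7: root A is the subtonic; dominant seventh chord there is VII7.
G/B: root G is the submediant; major triad there is VI6.
C#: chromatic; C# is V of V, so V/V.
F#/A#: major triad on F# = scale degree 5 → V6.
Bm: root B is the tonic; minor triad there is i.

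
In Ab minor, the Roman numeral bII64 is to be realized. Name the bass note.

bII in Ab minor has root Bbb; the chord is Bbb-Db-Fb.
The figure 64 means second inversion — the fifth is in the bass.

Fb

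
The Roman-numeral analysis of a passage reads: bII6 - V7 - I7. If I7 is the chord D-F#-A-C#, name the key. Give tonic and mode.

D major

The anchor chord is a major seventh chord on D, labeled I7.
If D is scale degree 1 and the mode makes that degree carry a major seventh chord, the tonic is D and the mode is major.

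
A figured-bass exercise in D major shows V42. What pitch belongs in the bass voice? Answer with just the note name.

G

V in D major has root A; the chord is A-C#-E-G.
The figure 42 means third inversion — the seventh is in the bass.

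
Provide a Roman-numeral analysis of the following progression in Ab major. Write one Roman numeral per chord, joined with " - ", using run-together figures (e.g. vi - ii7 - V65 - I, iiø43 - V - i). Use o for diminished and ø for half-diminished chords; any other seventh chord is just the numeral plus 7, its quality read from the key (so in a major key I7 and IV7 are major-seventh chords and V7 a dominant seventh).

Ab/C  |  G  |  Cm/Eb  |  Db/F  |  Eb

I6 - V/iii - iii6 - IV6 - V

Ab/C: major triad on Ab = scale degree 1 → I6.
G: chromatic; G is V of iii, so V/iii.
Cm/Eb has root C, degree 3 in Ab major, so iii6.
Db/F: root Db is the subdominant; major triad there is IV6.
Eb: major triad on Eb = scale degree 5 → V.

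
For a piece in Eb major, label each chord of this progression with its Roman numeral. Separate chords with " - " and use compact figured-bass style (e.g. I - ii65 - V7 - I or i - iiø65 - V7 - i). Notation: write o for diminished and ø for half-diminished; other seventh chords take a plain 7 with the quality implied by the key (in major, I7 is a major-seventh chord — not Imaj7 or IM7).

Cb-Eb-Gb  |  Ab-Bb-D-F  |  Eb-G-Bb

bVI - V42 - I

Cb-Eb-Gb: Cb with this quality isn't in the key; it's bVI, borrowed from the parallel minor.
Ab-Bb-D-F: dominant seventh chord on Bb = scale degree 5 → V42.
Eb-G-Bb has root Eb, degree 1 in Eb major, so I.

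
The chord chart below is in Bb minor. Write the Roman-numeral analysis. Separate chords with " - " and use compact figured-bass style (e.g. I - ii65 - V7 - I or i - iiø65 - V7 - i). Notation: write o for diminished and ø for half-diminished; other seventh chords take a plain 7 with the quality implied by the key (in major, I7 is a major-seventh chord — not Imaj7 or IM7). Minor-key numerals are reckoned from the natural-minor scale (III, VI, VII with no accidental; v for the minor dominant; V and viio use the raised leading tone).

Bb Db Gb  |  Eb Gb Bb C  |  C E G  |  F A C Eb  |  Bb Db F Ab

Bb-Db-Gb: root Gb is the submediant; major triad there is VI6.
Eb-Gb-Bb-C has root C, degree 2 in Bb minor, so iiø65.
C-E-G: a major triad on C, the applied dominant of V → V/V.
F-A-C-Eb: root F is the dominant; dominant seventh chord there is V7.
Bb-Db-F-Ab has root Bb, degree 1 in Bb minor, so i7.

VI6 - iiø65 - V/V - V7 - i7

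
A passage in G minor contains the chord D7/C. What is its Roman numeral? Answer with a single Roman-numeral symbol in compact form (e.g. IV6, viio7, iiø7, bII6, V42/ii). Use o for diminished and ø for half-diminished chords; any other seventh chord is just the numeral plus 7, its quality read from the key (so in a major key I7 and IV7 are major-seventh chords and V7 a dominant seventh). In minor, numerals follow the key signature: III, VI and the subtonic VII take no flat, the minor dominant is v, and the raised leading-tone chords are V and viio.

V42

The pitches D-F#-A-C form a dominant seventh chord rooted on D.
D is scale degree 5 in G minor, and a dominant seventh chord on that degree is written V7.
With C in the bass the chord is in third inversion, so the figured bass is 42.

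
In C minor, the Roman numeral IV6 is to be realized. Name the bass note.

IV in C minor has root F; the chord is F-A-C.
The figure 6 means first inversion — the third is in the bass.

A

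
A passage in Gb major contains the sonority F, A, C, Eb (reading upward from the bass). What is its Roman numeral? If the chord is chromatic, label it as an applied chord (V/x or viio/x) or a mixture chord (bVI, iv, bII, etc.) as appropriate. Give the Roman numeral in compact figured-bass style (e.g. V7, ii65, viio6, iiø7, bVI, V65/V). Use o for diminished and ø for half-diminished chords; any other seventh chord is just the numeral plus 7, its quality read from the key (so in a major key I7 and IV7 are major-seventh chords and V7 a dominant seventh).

The pitches F-A-C-Eb form a dominant seventh chord rooted on F.
F is not a diatonic chord root with this quality in Gb major, but it lies a perfect fifth above Bb (iii), so the chord functions as an applied dominant of iii.

V7/iii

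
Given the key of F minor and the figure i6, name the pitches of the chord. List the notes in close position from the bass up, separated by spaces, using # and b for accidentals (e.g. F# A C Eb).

Ab C F

The numeral's case and figure indicate a minor triad. In F minor its root, the tonic, is F.
Stacking thirds from F gives F-Ab-C.
The figured bass 6 indicates first inversion, placing the third (Ab) in the bass: Ab-C-F.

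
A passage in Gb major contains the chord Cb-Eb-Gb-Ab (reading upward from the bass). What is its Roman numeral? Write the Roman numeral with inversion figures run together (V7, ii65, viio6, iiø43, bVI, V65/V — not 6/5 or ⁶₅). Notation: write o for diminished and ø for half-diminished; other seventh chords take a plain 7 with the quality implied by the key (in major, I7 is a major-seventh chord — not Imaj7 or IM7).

The pitches Ab-Cb-Eb-Gb form a minor seventh chord rooted on Ab.
Ab is scale degree 2 in Gb major, and a minor seventh chord on that degree is written ii7.
With Cb in the bass the chord is in first inversion, so the figured bass is 65.

ii65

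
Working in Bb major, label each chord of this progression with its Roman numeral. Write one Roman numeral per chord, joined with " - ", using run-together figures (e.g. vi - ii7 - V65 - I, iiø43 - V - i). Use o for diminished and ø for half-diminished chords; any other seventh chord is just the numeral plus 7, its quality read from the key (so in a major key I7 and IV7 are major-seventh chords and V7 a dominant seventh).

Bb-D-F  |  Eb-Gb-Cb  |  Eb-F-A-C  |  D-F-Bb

Bb-D-F: root Bb is the tonic; major triad there is I.
Eb-Gb-Cb: major triad on Cb — chromatic; Cb is the lowered second degree, so this is the Neapolitan sixth, bII6 (third, Eb, in the bass — hence the 6).
Eb-F-A-C has root F, degree 5 in Bb major, so V42.
D-F-Bb: root Bb is the tonic; major triad there is I6.

I - bII6 - V42 - I6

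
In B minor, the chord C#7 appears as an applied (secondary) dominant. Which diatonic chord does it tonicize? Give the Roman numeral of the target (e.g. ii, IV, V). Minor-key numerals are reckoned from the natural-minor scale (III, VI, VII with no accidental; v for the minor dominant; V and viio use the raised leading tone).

The chord is a dominant seventh chord on C#.
A dominant resolves down a perfect fifth: C# → F#. In B minor, F# is scale degree 5, i.e. V.

V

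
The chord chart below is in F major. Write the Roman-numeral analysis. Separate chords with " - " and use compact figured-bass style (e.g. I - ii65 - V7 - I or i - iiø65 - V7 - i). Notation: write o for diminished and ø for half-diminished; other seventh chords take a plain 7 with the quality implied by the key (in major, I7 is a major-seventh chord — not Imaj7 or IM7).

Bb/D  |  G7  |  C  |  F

Bb/D: major triad on Bb = scale degree 4 → IV6.
G7: chromatic; G is V of V, so V7/V.
C: major triad on C = scale degree 5 → V.
F: major triad on F = scale degree 1 → I.

IV6 - V7/V - V - I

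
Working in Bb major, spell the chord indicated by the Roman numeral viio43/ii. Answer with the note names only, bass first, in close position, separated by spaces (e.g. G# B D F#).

The slash marks an applied leading-tone chord: viio of ii. In Bb major, ii is C, so the leading tone to it is B, a half step below.
Building a fully diminished seventh chord on B gives B-D-F-Ab.
The figured bass 43 indicates second inversion, placing the fifth (F) in the bass: F-Ab-B-D.

F Ab B D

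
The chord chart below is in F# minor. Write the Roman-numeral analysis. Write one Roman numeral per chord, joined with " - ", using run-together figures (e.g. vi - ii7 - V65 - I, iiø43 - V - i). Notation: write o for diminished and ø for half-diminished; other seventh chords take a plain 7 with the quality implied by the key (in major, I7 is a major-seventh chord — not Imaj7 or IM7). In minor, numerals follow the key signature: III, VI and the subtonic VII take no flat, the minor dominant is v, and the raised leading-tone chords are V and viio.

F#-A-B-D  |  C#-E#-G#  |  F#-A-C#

F#-A-B-D: minor seventh chord on B = scale degree 4 → iv43.
C#-E#-G# has root C#, degree 5 in F# minor, so V.
F#-A-C# has root F#, degree 1 in F# minor, so i.

iv43 - V - i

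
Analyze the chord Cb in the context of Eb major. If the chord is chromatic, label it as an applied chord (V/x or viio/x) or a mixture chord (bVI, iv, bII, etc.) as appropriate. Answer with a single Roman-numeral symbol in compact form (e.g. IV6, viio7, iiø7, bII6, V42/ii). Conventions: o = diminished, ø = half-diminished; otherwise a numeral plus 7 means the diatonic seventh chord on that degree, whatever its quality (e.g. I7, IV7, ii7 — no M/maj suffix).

The pitches Cb-Eb-Gb form a major triad rooted on Cb.
Cb is the lowered sixth degree of Eb major (diatonic 6 would be C). This is a major triad on the lowered sixth degree, borrowed from the parallel minor.

bVI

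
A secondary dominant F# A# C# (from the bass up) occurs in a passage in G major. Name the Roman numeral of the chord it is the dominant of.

The chord is a major triad on F#.
A dominant resolves down a perfect fifth: F# → B. In G major, B is scale degree 3, i.e. iii.

iii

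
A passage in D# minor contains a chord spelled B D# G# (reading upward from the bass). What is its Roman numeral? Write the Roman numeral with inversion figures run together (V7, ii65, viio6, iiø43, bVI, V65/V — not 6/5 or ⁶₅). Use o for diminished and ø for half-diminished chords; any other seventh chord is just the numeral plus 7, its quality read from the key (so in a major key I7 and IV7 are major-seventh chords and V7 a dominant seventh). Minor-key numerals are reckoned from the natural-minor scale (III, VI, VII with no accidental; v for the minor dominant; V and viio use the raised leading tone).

iv6

The pitches G#-B-D# form a minor triad rooted on G#.
In D# minor, G# is the subdominant; the diatonic minor triad there is iv.
With B in the bass the chord is in first inversion, so the figured bass is 6.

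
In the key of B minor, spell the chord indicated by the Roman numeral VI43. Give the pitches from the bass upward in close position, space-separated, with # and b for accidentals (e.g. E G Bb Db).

D F# G B

The numeral's case and figure indicate a major seventh chord. In B minor its root, the submediant, is G.
That chord is spelled G-B-D-F#.
With the 43 figure the chord is in second inversion; from the bass D upward in close position it reads D-F#-G-B.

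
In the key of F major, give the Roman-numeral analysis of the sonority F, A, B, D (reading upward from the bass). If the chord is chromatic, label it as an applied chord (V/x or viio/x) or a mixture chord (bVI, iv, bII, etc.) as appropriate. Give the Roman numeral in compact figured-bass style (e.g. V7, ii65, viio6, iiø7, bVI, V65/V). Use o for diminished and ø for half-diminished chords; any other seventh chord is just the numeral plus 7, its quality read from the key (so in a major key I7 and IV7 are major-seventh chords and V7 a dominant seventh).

viiø43/V

Stacked in thirds the chord is B-D-F-A: a half-diminished seventh chord on B.
B sits a half step below C (V in F major); a diminished chord there is the applied leading-tone chord of V.
With F in the bass the chord is in second inversion, so the figured bass is 43.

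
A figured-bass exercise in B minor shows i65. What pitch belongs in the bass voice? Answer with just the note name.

i in B minor has root B; the chord is B-D-F#-A.
The figure 65 means first inversion — the third is in the bass.

D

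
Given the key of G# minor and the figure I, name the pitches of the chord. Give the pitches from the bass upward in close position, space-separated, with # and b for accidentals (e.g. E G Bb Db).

Scale degree 1 in G# minor is G#; here the chord built on it is altered to a major triad. I is the major tonic (Picardy third), borrowed from the parallel major.
So the chord is G#-B#-D#, a major triad.

G# B# D#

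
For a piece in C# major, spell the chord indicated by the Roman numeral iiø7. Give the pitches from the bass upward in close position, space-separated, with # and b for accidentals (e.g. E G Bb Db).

D# F# A C#

iiø7 is the half-diminished supertonic seventh, borrowed from the parallel minor. In C# major that root is D#.
So the chord is D#-F#-A-C#, a half-diminished seventh chord.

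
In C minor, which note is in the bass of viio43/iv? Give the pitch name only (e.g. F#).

Bb

The applied chord viio43/iv is rooted on E: E-G-Bb-Db.
The figure 43 means second inversion — the fifth is in the bass.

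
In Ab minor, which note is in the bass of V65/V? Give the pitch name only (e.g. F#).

The applied chord V65/V is rooted on Bb: Bb-D-F-Ab.
The figure 65 means first inversion — the third is in the bass.

D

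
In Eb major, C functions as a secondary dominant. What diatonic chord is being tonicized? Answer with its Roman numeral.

The chord is a major triad on C.
A dominant resolves down a perfect fifth: C → F. In Eb major, F is scale degree 2, i.e. ii.

ii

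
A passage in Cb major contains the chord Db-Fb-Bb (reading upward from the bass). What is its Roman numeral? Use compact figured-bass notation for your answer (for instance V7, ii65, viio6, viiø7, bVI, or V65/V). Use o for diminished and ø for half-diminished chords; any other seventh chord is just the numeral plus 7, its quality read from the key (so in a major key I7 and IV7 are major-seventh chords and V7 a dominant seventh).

viio6

The pitches Bb-Db-Fb form a diminished triad rooted on Bb.
Bb is scale degree 7 in Cb major, and a diminished triad on that degree is written viio.
With Db in the bass the chord is in first inversion, so the figured bass is 6.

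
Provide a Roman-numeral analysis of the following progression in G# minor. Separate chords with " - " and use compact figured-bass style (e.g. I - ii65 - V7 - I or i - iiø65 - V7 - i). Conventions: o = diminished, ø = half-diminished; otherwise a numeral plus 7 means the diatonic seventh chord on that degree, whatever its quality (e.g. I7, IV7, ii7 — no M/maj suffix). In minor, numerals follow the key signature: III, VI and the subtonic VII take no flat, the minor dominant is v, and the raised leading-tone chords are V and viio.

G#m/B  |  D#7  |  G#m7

G#m/B has root G#, degree 1 in G# minor, so i6.
D#7: root D# is the dominant; dominant seventh chord there is V7.
G#m7 has root G#, degree 1 in G# minor, so i7.

i6 - V7 - i7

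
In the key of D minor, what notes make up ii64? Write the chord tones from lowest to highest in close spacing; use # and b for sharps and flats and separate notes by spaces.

ii64 is the minor supertonic, borrowed from the parallel major (the Dorian ii). In D minor that root is E.
So the chord is E-G-B, a minor triad.
With the 64 figure the chord is in second inversion; from the bass B upward in close position it reads B-E-G.

B E G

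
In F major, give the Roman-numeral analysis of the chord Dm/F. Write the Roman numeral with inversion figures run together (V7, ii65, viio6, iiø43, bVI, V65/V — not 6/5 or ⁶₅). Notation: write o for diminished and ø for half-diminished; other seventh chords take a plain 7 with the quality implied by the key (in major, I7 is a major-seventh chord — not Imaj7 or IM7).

vi6

Stacked in thirds the chord is D-F-A: a minor triad on D.
In F major, D is the submediant; the diatonic minor triad there is vi.
With F in the bass the chord is in first inversion, so the figured bass is 6.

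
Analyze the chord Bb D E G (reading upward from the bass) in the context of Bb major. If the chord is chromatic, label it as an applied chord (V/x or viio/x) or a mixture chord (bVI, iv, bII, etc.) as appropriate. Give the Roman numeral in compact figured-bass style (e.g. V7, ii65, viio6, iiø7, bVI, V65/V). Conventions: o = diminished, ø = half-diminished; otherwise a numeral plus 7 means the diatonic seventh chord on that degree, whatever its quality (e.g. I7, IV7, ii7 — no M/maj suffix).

Stacked in thirds the chord is E-G-Bb-D: a half-diminished seventh chord on E.
E sits a half step below F (V in Bb major); a diminished chord there is the applied leading-tone chord of V.
With Bb in the bass the chord is in second inversion, so the figured bass is 43.

viiø43/V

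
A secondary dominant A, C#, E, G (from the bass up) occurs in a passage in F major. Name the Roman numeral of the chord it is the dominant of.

The chord is a dominant seventh chord on A.
A dominant resolves down a perfect fifth: A → D. In F major, D is scale degree 6, i.e. vi.

vi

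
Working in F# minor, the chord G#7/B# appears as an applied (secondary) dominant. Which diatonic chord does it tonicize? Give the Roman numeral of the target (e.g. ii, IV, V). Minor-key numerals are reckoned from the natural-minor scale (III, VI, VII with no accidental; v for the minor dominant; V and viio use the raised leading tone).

V

The chord is a dominant seventh chord on G#.
A dominant resolves down a perfect fifth: G# → C#. In F# minor, C# is scale degree 5, i.e. V.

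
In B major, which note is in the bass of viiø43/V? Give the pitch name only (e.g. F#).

B

The applied chord viiø43/V is rooted on E#: E#-G#-B-D#.
The figure 43 means second inversion — the fifth is in the bass.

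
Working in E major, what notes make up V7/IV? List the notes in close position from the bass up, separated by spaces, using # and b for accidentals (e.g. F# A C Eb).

E G# B D

V7/IV is a secondary dominant — the dominant seventh of IV. IV in E major is A, so the applied chord's root is E, a perfect fifth above.
Building a dominant seventh chord on E gives E-G#-B-D.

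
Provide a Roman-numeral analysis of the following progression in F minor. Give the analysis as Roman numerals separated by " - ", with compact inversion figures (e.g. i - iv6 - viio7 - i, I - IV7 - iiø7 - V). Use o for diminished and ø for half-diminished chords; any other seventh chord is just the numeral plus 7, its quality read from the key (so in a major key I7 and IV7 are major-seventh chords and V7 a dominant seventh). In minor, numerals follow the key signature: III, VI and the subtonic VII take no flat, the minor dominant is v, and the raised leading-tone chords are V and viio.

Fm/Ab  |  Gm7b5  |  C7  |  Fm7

i6 - iiø7 - V7 - i7

Fm/Ab: root F is the tonic; minor triad there is i6.
Gm7b5 has root G, degree 2 in F minor, so iiø7.
C7: root C is the dominant; dominant seventh chord there is V7.
Fm7: root F is the tonic; minor seventh chord there is i7.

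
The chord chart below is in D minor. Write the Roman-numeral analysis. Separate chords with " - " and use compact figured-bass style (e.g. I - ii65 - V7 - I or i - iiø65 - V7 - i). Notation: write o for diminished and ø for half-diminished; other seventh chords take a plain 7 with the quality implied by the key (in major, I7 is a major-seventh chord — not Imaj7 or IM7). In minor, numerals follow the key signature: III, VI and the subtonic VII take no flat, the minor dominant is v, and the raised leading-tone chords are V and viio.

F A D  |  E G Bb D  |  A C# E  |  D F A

F-A-D: minor triad on D = scale degree 1 → i6.
E-G-Bb-D: half-diminished seventh chord on E = scale degree 2 → iiø7.
A-C#-E has root A, degree 5 in D minor, so V.
D-F-A: minor triad on D = scale degree 1 → i.

i6 - iiø7 - V - i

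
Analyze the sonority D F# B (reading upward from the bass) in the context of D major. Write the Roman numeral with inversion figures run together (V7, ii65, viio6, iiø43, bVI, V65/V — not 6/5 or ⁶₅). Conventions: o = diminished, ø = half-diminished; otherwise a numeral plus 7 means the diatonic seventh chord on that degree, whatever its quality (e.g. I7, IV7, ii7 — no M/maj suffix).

The pitches B-D-F# form a minor triad rooted on B.
B is scale degree 6 in D major, and a minor triad on that degree is written vi.
With D in the bass the chord is in first inversion, so the figured bass is 6.

vi6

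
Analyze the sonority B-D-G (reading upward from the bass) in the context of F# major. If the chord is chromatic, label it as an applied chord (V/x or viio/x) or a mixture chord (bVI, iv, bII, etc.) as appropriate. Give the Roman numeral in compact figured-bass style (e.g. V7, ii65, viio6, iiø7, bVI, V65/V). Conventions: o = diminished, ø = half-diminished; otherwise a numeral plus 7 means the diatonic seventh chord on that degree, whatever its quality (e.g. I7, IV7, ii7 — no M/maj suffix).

bII6

The pitches G-B-D form a major triad rooted on G.
G is the lowered second degree of F# major (diatonic 2 would be G#). This is the Neapolitan sixth — a major triad on the lowered second degree, here in its customary first inversion.
With B in the bass the chord is in first inversion, so the figured bass is 6.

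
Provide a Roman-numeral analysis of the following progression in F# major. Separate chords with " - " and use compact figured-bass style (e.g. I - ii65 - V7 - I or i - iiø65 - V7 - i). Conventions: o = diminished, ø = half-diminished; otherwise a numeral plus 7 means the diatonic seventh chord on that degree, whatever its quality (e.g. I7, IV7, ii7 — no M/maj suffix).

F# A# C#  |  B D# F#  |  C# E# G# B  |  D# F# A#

F#-A#-C# has root F#, degree 1 in F# major, so I.
B-D#-F#: root B is the subdominant; major triad there is IV.
C#-E#-G#-B: root C# is the dominant; dominant seventh chord there is V7.
D#-F#-A#: minor triad on D# = scale degree 6 → vi.

I - IV - V7 - vi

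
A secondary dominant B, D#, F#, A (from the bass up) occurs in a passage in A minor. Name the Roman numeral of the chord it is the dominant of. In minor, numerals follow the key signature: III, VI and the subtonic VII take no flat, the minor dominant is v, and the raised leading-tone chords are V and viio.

The chord is a dominant seventh chord on B.
A dominant resolves down a perfect fifth: B → E. In A minor, E is scale degree 5, i.e. V.

V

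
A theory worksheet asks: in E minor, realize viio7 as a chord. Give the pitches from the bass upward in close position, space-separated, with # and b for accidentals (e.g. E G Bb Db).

D# F# A C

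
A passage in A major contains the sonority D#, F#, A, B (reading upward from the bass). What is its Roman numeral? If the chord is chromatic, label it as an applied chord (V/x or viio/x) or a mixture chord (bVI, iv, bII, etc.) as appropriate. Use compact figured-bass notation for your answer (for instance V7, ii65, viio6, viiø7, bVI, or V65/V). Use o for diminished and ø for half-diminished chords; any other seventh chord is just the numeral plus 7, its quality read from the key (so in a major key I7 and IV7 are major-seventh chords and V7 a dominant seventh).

V65/V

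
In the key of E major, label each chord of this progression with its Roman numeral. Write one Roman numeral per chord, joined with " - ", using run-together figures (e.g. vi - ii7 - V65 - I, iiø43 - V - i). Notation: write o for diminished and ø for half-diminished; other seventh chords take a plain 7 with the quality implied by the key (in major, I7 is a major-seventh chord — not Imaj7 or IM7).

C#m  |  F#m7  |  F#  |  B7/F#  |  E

C#m: minor triad on C# = scale degree 6 → vi.
F#m7: root F# is the supertonic; minor seventh chord there is ii7.
F#: a major triad on F#, the applied dominant of V → V/V.
B7/F#: dominant seventh chord on B = scale degree 5 → V43.
E has root E, degree 1 in E major, so I.

vi - ii7 - V/V - V43 - I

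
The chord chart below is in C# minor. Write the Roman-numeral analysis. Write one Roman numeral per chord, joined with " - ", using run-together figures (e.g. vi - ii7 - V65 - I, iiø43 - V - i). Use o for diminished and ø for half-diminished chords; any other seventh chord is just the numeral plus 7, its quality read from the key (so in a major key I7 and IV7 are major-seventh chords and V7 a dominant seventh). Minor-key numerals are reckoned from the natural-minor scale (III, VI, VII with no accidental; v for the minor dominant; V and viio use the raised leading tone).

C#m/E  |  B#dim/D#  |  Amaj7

C#m/E: root C# is the tonic; minor triad there is i6.
B#dim/D#: diminished triad on B# = scale degree 7 → viio6.
Amaj7 has root A, degree 6 in C# minor, so VI7.

i6 - viio6 - VI7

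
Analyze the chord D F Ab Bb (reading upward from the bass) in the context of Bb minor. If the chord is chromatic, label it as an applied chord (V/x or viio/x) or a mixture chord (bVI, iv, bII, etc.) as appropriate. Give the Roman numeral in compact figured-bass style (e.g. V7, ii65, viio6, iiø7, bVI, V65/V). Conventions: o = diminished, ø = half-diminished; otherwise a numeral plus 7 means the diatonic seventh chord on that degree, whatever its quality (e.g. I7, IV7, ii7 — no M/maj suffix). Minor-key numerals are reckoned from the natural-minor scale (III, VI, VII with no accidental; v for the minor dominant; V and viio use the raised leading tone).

V65/iv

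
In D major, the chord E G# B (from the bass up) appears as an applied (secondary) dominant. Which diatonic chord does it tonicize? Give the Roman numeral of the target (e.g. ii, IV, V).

The chord is a major triad on E.
A dominant resolves down a perfect fifth: E → A. In D major, A is scale degree 5, i.e. V.

V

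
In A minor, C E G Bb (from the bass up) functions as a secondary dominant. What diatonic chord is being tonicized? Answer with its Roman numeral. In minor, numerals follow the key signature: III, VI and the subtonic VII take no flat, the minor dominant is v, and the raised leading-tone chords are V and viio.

The chord is a dominant seventh chord on C.
A dominant resolves down a perfect fifth: C → F. In A minor, F is scale degree 6, i.e. VI.

VI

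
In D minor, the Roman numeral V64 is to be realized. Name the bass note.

E

V in D minor has root A; the chord is A-C#-E.
The figure 64 means second inversion — the fifth is in the bass.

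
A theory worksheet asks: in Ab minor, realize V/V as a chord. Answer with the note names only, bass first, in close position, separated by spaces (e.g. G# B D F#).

The slash means an applied dominant: we want the dominant of V. In Ab minor, V is Eb major, and its dominant is built on Bb.
Building a major triad on Bb gives Bb-D-F.

Bb D F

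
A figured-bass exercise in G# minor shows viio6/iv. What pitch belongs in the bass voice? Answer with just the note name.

The applied chord viio6/iv is rooted on B#: B#-D#-F#.
The figure 6 means first inversion — the third is in the bass.

D#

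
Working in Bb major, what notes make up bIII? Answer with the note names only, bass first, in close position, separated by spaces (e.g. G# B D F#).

Scale degree 3 in Bb major is D; lowering it a half step gives Db. bIII is a major triad on the lowered third degree, borrowed from the parallel minor.
So the chord is Db-F-Ab, a major triad.

Db F Ab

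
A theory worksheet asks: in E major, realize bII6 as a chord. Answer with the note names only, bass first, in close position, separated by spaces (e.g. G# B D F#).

A C F

Scale degree 2 in E major is F#; lowering it a half step gives F. bII6 is the Neapolitan sixth — a major triad on the lowered second degree, here in its customary first inversion.
So the chord is F-A-C.
The figured bass 6 indicates first inversion, placing the third (A) in the bass: A-C-F.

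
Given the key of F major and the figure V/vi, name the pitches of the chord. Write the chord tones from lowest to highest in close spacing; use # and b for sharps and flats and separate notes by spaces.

A C# E

V/vi is a secondary dominant — the dominant triad of vi. vi in F major is D, so the applied chord's root is A, a perfect fifth above.
Building a major triad on A gives A-C#-E.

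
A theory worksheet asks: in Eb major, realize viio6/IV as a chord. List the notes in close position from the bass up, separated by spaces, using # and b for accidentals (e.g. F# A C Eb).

Bb Db G

The slash marks an applied leading-tone chord: viio of IV. In Eb major, IV is Ab, so the leading tone to it is G, a half step below.
Building a diminished triad on G gives G-Bb-Db.
The figured bass 6 indicates first inversion, placing the third (Bb) in the bass: Bb-Db-G.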